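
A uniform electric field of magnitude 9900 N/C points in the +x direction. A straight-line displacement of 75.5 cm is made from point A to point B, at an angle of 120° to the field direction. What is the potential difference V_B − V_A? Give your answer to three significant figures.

Only the component of displacement along E changes the potential: ΔV = −E·d·cosθ.
ΔV = −(9900 V/m)(0.755 m)cos120° = 3740 V.

3740 V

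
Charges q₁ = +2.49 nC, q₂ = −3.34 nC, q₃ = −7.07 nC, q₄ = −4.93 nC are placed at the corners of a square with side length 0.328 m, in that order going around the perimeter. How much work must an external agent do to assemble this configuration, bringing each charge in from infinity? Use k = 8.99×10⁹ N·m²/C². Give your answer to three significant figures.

The assembly work is the sum of pairwise potential energies, U = Σ_{i<j} kqᵢqⱼ/rᵢⱼ.
The four side pairs have separation 0.328 m and the two diagonal pairs 0.464 m.
Summing all 6 pair terms gives U = 1.02×10⁻⁶ J.

1.02×10⁻⁶ J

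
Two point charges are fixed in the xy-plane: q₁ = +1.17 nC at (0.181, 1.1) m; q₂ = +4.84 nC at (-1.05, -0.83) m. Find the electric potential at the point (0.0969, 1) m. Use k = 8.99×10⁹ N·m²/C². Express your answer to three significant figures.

The total potential is the scalar sum of each charge's contribution, V = Σ kqᵢ/rᵢ.
Distances from the field point to each charge: r₁ = 0.131 m, r₂ = 2.16 m.
V = k[(1.17×10⁻⁹)/(0.131) + (4.84×10⁻⁹)/(2.16)] = 101 V.

101 V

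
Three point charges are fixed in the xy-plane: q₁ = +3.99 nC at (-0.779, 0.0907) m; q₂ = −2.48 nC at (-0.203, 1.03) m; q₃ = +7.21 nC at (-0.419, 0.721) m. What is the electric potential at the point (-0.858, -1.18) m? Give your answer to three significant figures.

51.7 V

Electric potential is a scalar, so the contributions from each charge add algebraically: V = Σ kqᵢ/rᵢ.
Distances from the field point to each charge: r₁ = 1.27 m, r₂ = 2.31 m, r₃ = 1.95 m.
V = k[(3.99×10⁻⁹)/(1.27) + (-2.48×10⁻⁹)/(2.31) + (7.21×10⁻⁹)/(1.95)] = 51.7 V.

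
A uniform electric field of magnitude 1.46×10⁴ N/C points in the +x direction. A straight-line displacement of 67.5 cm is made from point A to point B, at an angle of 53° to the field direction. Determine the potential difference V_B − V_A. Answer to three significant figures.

Only the component of displacement along E changes the potential: ΔV = −E·d·cosθ.
ΔV = −(1.46×10⁴ V/m)(0.675 m)cos53° = -5930 V.

-5930 V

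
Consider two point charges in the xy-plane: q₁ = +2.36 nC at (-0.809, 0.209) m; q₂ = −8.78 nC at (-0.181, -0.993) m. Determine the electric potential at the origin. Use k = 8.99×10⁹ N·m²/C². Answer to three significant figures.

-52.8 V

Electric potential is a scalar, so the contributions from each charge add algebraically: V = Σ kqᵢ/rᵢ.
Distances from the field point to each charge: r₁ = 0.836 m, r₂ = 1.01 m.
V = k[(2.36×10⁻⁹)/(0.836) + (-8.78×10⁻⁹)/(1.01)] = -52.8 V.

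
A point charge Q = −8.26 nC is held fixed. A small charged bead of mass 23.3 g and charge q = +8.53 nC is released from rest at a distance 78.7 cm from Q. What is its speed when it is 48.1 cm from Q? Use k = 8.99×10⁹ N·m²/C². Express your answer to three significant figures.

Only the electrostatic force acts, so mechanical energy is conserved: ½mv² = U₁ − U₂ = kQq(1/r₁ − 1/r₂).
U₁ − U₂ = (8.99×10⁹ N·m²/C²)(-8.26×10⁻⁹ C)(8.53×10⁻⁹ C)(1/0.787 − 1/0.481) = 5.12×10⁻⁷ J.
v = √(2·5.12×10⁻⁷/0.0233) = 6.63×10⁻³ m/s.

6.63×10⁻³ m/s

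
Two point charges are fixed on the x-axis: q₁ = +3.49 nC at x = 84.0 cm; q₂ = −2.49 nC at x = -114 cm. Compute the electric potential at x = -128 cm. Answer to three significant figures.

The total potential is the scalar sum of each charge's contribution, V = Σ kqᵢ/rᵢ.
Distances from the field point to each charge: r₁ = 2.12 m, r₂ = 0.140 m.
V = k[(3.49×10⁻⁹)/(2.12) + (-2.49×10⁻⁹)/(0.140)] = -145 V.

-145 V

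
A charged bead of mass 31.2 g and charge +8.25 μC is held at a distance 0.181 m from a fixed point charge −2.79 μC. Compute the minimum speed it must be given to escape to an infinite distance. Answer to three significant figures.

To just escape, total mechanical energy must reach zero at infinity: ½mv²_min + U = 0, so ½mv²_min = −U = |kQq|/r.
|U| = |kQq|/r = (8.99×10⁹ N·m²/C²)(2.79×10⁻⁶)(8.25×10⁻⁶)/(0.181) = 1.14 J.
v_min = √(2|U|/m) = √(2·1.14/0.0312) = 8.56 m/s.

8.56 m/s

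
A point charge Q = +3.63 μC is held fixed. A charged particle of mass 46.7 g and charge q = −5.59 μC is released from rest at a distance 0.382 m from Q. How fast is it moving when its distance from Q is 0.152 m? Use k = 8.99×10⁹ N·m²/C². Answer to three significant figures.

5.56 m/s

Only the electrostatic force acts, so mechanical energy is conserved: ½mv² = U₁ − U₂ = kQq(1/r₁ − 1/r₂).
U₁ − U₂ = (8.99×10⁹ N·m²/C²)(3.63×10⁻⁶ C)(-5.59×10⁻⁶ C)(1/0.382 − 1/0.152) = 0.723 J.
v = √(2·0.723/0.0467) = 5.56 m/s.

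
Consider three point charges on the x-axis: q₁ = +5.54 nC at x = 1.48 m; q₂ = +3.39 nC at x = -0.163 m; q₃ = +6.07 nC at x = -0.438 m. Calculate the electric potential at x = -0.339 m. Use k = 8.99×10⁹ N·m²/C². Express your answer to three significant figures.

Electric potential is a scalar, so the contributions from each charge add algebraically: V = Σ kqᵢ/rᵢ.
Distances from the field point to each charge: r₁ = 1.82 m, r₂ = 0.176 m, r₃ = 0.0990 m.
V = k[(5.54×10⁻⁹)/(1.82) + (3.39×10⁻⁹)/(0.176) + (6.07×10⁻⁹)/(0.0990)] = 752 V.

752 V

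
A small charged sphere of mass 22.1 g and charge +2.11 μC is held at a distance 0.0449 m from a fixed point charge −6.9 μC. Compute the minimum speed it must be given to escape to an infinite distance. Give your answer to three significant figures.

To just escape, total mechanical energy must reach zero at infinity: ½mv²_min + U = 0, so ½mv²_min = −U = |kQq|/r.
|U| = |kQq|/r = (8.99×10⁹ N·m²/C²)(6.90×10⁻⁶)(2.11×10⁻⁶)/(0.0449) = 2.92 J.
v_min = √(2|U|/m) = √(2·2.92/0.0221) = 16.2 m/s.

16.2 m/s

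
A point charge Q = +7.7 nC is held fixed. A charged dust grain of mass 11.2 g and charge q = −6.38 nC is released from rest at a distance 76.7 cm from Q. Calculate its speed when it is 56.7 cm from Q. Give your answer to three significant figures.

6.02×10⁻³ m/s

Only the electrostatic force acts, so mechanical energy is conserved: ½mv² = U₁ − U₂ = kQq(1/r₁ − 1/r₂).
U₁ − U₂ = (8.99×10⁹ N·m²/C²)(7.70×10⁻⁹ C)(-6.38×10⁻⁹ C)(1/0.767 − 1/0.567) = 2.03×10⁻⁷ J.
v = √(2·2.03×10⁻⁷/0.0112) = 6.02×10⁻³ m/s.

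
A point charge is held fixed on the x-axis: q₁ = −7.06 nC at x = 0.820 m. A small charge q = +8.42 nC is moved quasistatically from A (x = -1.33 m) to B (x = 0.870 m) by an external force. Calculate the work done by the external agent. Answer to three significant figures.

-1.04×10⁻⁵ J

For quasistatic motion the external work equals the change in potential energy: W_ext = qΔV = q(V_B − V_A).
At A: distance to the source charge is 2.15 m; V_A = kq₁/r = -29.5 V.
At B: distance to the source charge is 0.0500 m; V_B = kq₁/r = -1270 V.
ΔV = V_B − V_A = -1240 V.
W_ext = qΔV = (8.42×10⁻⁹ C)(-1240 V) = -1.04×10⁻⁵ J.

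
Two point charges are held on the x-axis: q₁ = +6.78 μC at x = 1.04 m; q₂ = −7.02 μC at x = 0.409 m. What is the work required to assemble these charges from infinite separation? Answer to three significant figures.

The work to assemble the configuration equals its total potential energy, U = Σ kqᵢqⱼ/rᵢⱼ over all pairs.
Pair separations: r₁₂ = 0.631 m.
U = (-0.678) = -0.678 J.

-0.678 J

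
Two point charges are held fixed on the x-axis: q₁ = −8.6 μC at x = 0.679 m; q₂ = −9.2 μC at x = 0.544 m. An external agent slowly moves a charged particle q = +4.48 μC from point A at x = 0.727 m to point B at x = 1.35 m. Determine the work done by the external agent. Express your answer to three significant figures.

For quasistatic motion the external work equals the change in potential energy: W_ext = qΔV = q(V_B − V_A).
At A: distances to the source charges are 0.0480 m, 0.183 m; V_A = Σ kqᵢ/rᵢ = -2.06×10⁶ V.
At B: distances to the source charges are 0.671 m, 0.806 m; V_B = Σ kqᵢ/rᵢ = -2.18×10⁵ V.
ΔV = V_B − V_A = 1.84×10⁶ V.
W_ext = qΔV = (4.48×10⁻⁶ C)(1.84×10⁶ V) = 8.26 J.

8.26 J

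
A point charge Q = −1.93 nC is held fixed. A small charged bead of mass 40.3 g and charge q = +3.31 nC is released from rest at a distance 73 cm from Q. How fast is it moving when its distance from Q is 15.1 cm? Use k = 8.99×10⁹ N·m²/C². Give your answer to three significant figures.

3.87×10⁻³ m/s

Only the electrostatic force acts, so mechanical energy is conserved: ½mv² = U₁ − U₂ = kQq(1/r₁ − 1/r₂).
U₁ − U₂ = (8.99×10⁹ N·m²/C²)(-1.93×10⁻⁹ C)(3.31×10⁻⁹ C)(1/0.730 − 1/0.151) = 3.02×10⁻⁷ J.
v = √(2·3.02×10⁻⁷/0.0403) = 3.87×10⁻³ m/s.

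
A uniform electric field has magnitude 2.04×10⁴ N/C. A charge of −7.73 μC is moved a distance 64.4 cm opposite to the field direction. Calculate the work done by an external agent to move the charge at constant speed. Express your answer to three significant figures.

The potential change for a displacement 64.4 cm opposite to the field direction is ΔV = +Ed = 1.31×10⁴ V.
W_ext = qΔV = -0.102 J.

-0.102 J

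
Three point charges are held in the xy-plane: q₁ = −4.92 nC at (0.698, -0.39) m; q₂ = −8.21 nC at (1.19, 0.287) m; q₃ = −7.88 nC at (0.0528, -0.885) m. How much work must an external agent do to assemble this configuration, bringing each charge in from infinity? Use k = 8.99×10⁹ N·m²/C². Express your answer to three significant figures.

The assembly work is the sum of pairwise potential energies, U = Σ_{i<j} kqᵢqⱼ/rᵢⱼ.
Pair separations: r₁₂ = 0.837 m, r₁₃ = 0.813 m, r₂₃ = 1.63 m.
U = (4.34×10⁻⁷) + (4.29×10⁻⁷) + (3.56×10⁻⁷) = 1.22×10⁻⁶ J.

1.22×10⁻⁶ J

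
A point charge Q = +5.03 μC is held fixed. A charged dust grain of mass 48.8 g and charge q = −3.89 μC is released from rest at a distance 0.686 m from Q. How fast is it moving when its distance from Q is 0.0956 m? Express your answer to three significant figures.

8.06 m/s

Only the electrostatic force acts, so mechanical energy is conserved: ½mv² = U₁ − U₂ = kQq(1/r₁ − 1/r₂).
U₁ − U₂ = (8.99×10⁹ N·m²/C²)(5.03×10⁻⁶ C)(-3.89×10⁻⁶ C)(1/0.686 − 1/0.0956) = 1.58 J.
v = √(2·1.58/0.0488) = 8.06 m/s.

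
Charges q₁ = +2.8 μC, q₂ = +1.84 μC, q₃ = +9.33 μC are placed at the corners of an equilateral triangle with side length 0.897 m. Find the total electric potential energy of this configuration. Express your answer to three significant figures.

The work to assemble the configuration equals its total potential energy, U = Σ kqᵢqⱼ/rᵢⱼ over all pairs.
All three pair separations equal the side length, 0.897 m.
U = (0.0516) + (0.262) + (0.172) = 0.486 J.

0.486 J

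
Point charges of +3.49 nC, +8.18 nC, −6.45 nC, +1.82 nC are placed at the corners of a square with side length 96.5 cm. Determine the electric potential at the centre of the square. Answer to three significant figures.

The total potential is the scalar sum of each charge's contribution, V = Σ kqᵢ/rᵢ.
The distance from each corner to the centre is a√2/2 = 0.682 m.
V = k[(3.49×10⁻⁹)/(0.682) + (8.18×10⁻⁹)/(0.682) + (-6.45×10⁻⁹)/(0.682) + (1.82×10⁻⁹)/(0.682)] = 92.8 V.

92.8 V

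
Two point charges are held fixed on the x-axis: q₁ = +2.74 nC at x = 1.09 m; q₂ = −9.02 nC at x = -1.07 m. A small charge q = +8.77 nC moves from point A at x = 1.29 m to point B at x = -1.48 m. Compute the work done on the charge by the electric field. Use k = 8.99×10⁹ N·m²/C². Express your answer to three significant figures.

The work done by the electric force is W_field = −ΔU = −q(V_B − V_A) = q(V_A − V_B).
At A: distances to the source charges are 0.200 m, 2.36 m; V_A = Σ kqᵢ/rᵢ = 88.8 V.
At B: distances to the source charges are 2.57 m, 0.410 m; V_B = Σ kqᵢ/rᵢ = -188 V.
ΔV = V_B − V_A = -277 V.
W_field = −qΔV = −(8.77×10⁻⁹ C)(-277 V) = 2.43×10⁻⁶ J.

2.43×10⁻⁶ J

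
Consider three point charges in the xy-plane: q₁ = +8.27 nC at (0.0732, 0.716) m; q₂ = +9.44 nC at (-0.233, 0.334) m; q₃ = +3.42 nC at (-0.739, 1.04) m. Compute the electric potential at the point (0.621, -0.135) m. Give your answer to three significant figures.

178 V

The total potential is the scalar sum of each charge's contribution, V = Σ kqᵢ/rᵢ.
Distances from the field point to each charge: r₁ = 1.01 m, r₂ = 0.974 m, r₃ = 1.80 m.
V = k[(8.27×10⁻⁹)/(1.01) + (9.44×10⁻⁹)/(0.974) + (3.42×10⁻⁹)/(1.80)] = 178 V.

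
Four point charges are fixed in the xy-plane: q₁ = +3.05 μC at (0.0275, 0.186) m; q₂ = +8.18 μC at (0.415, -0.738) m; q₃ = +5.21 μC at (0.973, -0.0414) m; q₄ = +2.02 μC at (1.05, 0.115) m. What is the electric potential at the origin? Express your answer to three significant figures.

Electric potential is a scalar, so the contributions from each charge add algebraically: V = Σ kqᵢ/rᵢ.
Distances from the field point to each charge: r₁ = 0.188 m, r₂ = 0.847 m, r₃ = 0.974 m, r₄ = 1.06 m.
V = k[(3.05×10⁻⁶)/(0.188) + (8.18×10⁻⁶)/(0.847) + (5.21×10⁻⁶)/(0.974) + (2.02×10⁻⁶)/(1.06)] = 2.98×10⁵ V.

2.98×10⁵ V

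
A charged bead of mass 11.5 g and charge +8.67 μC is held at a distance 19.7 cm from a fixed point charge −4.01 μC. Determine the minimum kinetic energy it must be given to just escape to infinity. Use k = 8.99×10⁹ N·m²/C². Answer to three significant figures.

To just escape, total mechanical energy must reach zero at infinity: ½mv²_min + U = 0, so ½mv²_min = −U = |kQq|/r.
|U| = |kQq|/r = (8.99×10⁹ N·m²/C²)(4.01×10⁻⁶)(8.67×10⁻⁶)/(0.197) = 1.59 J.

1.59 J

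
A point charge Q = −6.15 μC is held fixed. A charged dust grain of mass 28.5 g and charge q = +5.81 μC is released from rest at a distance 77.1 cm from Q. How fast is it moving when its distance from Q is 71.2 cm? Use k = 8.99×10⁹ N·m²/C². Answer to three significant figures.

Only the electrostatic force acts, so mechanical energy is conserved: ½mv² = U₁ − U₂ = kQq(1/r₁ − 1/r₂).
U₁ − U₂ = (8.99×10⁹ N·m²/C²)(-6.15×10⁻⁶ C)(5.81×10⁻⁶ C)(1/0.771 − 1/0.712) = 0.0345 J.
v = √(2·0.0345/0.0285) = 1.56 m/s.

1.56 m/s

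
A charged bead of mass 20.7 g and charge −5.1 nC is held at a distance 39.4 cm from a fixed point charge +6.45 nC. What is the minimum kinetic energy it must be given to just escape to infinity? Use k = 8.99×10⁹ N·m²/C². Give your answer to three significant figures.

To just escape, total mechanical energy must reach zero at infinity: ½mv²_min + U = 0, so ½mv²_min = −U = |kQq|/r.
|U| = |kQq|/r = (8.99×10⁹ N·m²/C²)(6.45×10⁻⁹)(5.10×10⁻⁹)/(0.394) = 7.51×10⁻⁷ J.

7.51×10⁻⁷ J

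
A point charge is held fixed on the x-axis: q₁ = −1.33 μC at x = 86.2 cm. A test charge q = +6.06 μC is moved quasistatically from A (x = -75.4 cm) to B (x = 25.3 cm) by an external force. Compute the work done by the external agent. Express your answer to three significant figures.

-0.0741 J

For quasistatic motion the external work equals the change in potential energy: W_ext = qΔV = q(V_B − V_A).
At A: distance to the source charge is 1.62 m; V_A = kq₁/r = -7400 V.
At B: distance to the source charge is 0.609 m; V_B = kq₁/r = -1.96×10⁴ V.
ΔV = V_B − V_A = -1.22×10⁴ V.
W_ext = qΔV = (6.06×10⁻⁶ C)(-1.22×10⁴ V) = -0.0741 J.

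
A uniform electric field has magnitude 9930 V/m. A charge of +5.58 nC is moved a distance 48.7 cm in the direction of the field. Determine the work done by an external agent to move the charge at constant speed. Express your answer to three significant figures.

-2.70×10⁻⁵ J

The potential change for a displacement 48.7 cm in the direction of the field is ΔV = −Ed = -4840 V.
W_ext = qΔV = -2.70×10⁻⁵ J.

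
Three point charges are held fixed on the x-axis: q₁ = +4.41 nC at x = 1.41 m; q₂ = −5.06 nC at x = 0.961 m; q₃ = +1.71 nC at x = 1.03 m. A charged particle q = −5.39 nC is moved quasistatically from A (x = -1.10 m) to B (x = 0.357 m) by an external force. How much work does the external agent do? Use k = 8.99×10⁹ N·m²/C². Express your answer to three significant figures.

For quasistatic motion the external work equals the change in potential energy: W_ext = qΔV = q(V_B − V_A).
At A: distances to the source charges are 2.51 m, 2.06 m, 2.13 m; V_A = Σ kqᵢ/rᵢ = 0.941 V.
At B: distances to the source charges are 1.05 m, 0.604 m, 0.673 m; V_B = Σ kqᵢ/rᵢ = -14.8 V.
ΔV = V_B − V_A = -15.8 V.
W_ext = qΔV = (-5.39×10⁻⁹ C)(-15.8 V) = 8.50×10⁻⁸ J.

8.50×10⁻⁸ J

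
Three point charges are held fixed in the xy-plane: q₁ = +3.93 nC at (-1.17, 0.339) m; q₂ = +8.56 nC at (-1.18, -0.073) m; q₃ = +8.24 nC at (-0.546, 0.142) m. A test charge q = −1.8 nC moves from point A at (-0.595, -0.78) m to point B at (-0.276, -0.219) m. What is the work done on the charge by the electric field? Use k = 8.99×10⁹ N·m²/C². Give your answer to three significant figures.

The work done by the electric force is W_field = −ΔU = −q(V_B − V_A) = q(V_A − V_B).
At A: distances to the source charges are 1.26 m, 0.918 m, 0.923 m; V_A = Σ kqᵢ/rᵢ = 192 V.
At B: distances to the source charges are 1.05 m, 0.916 m, 0.451 m; V_B = Σ kqᵢ/rᵢ = 282 V.
ΔV = V_B − V_A = 89.7 V.
W_field = −qΔV = −(-1.80×10⁻⁹ C)(89.7 V) = 1.61×10⁻⁷ J.

1.61×10⁻⁷ J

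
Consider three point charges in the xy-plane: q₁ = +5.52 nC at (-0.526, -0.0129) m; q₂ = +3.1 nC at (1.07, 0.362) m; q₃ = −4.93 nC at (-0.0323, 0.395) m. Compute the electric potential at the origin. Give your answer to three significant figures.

Electric potential is a scalar, so the contributions from each charge add algebraically: V = Σ kqᵢ/rᵢ.
Distances from the field point to each charge: r₁ = 0.526 m, r₂ = 1.13 m, r₃ = 0.396 m.
V = k[(5.52×10⁻⁹)/(0.526) + (3.10×10⁻⁹)/(1.13) + (-4.93×10⁻⁹)/(0.396)] = 7.16 V.

7.16 V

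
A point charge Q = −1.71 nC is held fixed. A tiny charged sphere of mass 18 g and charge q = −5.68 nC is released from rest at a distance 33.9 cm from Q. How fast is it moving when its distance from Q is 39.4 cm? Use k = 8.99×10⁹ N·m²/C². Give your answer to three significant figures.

2.00×10⁻³ m/s

Only the electrostatic force acts, so mechanical energy is conserved: ½mv² = U₁ − U₂ = kQq(1/r₁ − 1/r₂).
U₁ − U₂ = (8.99×10⁹ N·m²/C²)(-1.71×10⁻⁹ C)(-5.68×10⁻⁹ C)(1/0.339 − 1/0.394) = 3.60×10⁻⁸ J.
v = √(2·3.60×10⁻⁸/0.0180) = 2.00×10⁻³ m/s.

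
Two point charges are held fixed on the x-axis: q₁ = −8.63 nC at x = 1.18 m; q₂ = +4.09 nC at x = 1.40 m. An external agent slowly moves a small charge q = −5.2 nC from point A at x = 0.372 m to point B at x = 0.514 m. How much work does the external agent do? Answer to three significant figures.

For quasistatic motion the external work equals the change in potential energy: W_ext = qΔV = q(V_B − V_A).
At A: distances to the source charges are 0.808 m, 1.03 m; V_A = Σ kqᵢ/rᵢ = -60.3 V.
At B: distances to the source charges are 0.666 m, 0.886 m; V_B = Σ kqᵢ/rᵢ = -75.0 V.
ΔV = V_B − V_A = -14.7 V.
W_ext = qΔV = (-5.20×10⁻⁹ C)(-14.7 V) = 7.66×10⁻⁸ J.

7.66×10⁻⁸ J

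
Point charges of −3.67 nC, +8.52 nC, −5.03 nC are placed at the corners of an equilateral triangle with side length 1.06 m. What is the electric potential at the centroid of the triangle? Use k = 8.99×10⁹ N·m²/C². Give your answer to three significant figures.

-2.64 V

Electric potential is a scalar, so the contributions from each charge add algebraically: V = Σ kqᵢ/rᵢ.
The distance from each vertex to the centroid is a/√3 = 0.612 m.
V = k[(-3.67×10⁻⁹)/(0.612) + (8.52×10⁻⁹)/(0.612) + (-5.03×10⁻⁹)/(0.612)] = -2.64 V.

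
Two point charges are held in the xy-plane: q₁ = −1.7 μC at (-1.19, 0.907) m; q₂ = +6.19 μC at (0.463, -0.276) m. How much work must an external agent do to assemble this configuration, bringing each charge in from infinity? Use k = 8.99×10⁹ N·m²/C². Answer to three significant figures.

-0.0465 J

The work to assemble the configuration equals its total potential energy, U = Σ kqᵢqⱼ/rᵢⱼ over all pairs.
Pair separations: r₁₂ = 2.03 m.
U = (-0.0465) = -0.0465 J.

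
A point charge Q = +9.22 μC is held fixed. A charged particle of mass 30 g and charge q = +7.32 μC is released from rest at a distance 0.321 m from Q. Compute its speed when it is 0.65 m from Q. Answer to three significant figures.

Only the electrostatic force acts, so mechanical energy is conserved: ½mv² = U₁ − U₂ = kQq(1/r₁ − 1/r₂).
U₁ − U₂ = (8.99×10⁹ N·m²/C²)(9.22×10⁻⁶ C)(7.32×10⁻⁶ C)(1/0.321 − 1/0.650) = 0.957 J.
v = √(2·0.957/0.0300) = 7.99 m/s.

7.99 m/s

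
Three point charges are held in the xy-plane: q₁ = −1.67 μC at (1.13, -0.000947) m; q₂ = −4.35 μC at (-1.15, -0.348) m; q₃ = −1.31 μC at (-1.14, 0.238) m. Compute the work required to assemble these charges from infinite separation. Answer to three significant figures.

0.124 J

The work to assemble the configuration equals its total potential energy, U = Σ kqᵢqⱼ/rᵢⱼ over all pairs.
Pair separations: r₁₂ = 2.31 m, r₁₃ = 2.28 m, r₂₃ = 0.586 m.
U = (0.0283) + (8.62×10⁻³) + (0.0874) = 0.124 J.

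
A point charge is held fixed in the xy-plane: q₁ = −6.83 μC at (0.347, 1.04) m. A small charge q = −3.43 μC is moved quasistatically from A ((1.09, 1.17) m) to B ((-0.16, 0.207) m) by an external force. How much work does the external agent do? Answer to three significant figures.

-0.0632 J

For quasistatic motion the external work equals the change in potential energy: W_ext = qΔV = q(V_B − V_A).
At A: distance to the source charge is 0.754 m; V_A = kq₁/r = -8.14×10⁴ V.
At B: distance to the source charge is 0.975 m; V_B = kq₁/r = -6.30×10⁴ V.
ΔV = V_B − V_A = 1.84×10⁴ V.
W_ext = qΔV = (-3.43×10⁻⁶ C)(1.84×10⁴ V) = -0.0632 J.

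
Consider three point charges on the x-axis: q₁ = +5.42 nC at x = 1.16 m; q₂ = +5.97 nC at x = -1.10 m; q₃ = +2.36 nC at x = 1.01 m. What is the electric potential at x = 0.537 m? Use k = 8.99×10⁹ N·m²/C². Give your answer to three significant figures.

156 V

Electric potential is a scalar, so the contributions from each charge add algebraically: V = Σ kqᵢ/rᵢ.
Distances from the field point to each charge: r₁ = 0.623 m, r₂ = 1.64 m, r₃ = 0.473 m.
V = k[(5.42×10⁻⁹)/(0.623) + (5.97×10⁻⁹)/(1.64) + (2.36×10⁻⁹)/(0.473)] = 156 V.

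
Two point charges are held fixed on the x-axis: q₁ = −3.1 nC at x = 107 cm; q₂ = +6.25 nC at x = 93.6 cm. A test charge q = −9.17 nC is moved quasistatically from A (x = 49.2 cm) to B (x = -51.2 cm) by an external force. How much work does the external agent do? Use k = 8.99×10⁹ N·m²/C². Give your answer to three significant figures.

For quasistatic motion the external work equals the change in potential energy: W_ext = qΔV = q(V_B − V_A).
At A: distances to the source charges are 0.578 m, 0.444 m; V_A = Σ kqᵢ/rᵢ = 78.3 V.
At B: distances to the source charges are 1.58 m, 1.45 m; V_B = Σ kqᵢ/rᵢ = 21.2 V.
ΔV = V_B − V_A = -57.1 V.
W_ext = qΔV = (-9.17×10⁻⁹ C)(-57.1 V) = 5.24×10⁻⁷ J.

5.24×10⁻⁷ J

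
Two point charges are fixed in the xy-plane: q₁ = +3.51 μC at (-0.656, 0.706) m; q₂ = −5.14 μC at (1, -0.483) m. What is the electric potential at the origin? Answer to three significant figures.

The total potential is the scalar sum of each charge's contribution, V = Σ kqᵢ/rᵢ.
Distances from the field point to each charge: r₁ = 0.964 m, r₂ = 1.11 m.
V = k[(3.51×10⁻⁶)/(0.964) + (-5.14×10⁻⁶)/(1.11)] = -8870 V.

-8870 V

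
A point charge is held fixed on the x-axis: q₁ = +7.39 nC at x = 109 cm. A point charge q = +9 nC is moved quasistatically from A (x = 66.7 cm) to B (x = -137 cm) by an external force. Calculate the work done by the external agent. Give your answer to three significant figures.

For quasistatic motion the external work equals the change in potential energy: W_ext = qΔV = q(V_B − V_A).
At A: distance to the source charge is 0.423 m; V_A = kq₁/r = 157 V.
At B: distance to the source charge is 2.46 m; V_B = kq₁/r = 27.0 V.
ΔV = V_B − V_A = -130 V.
W_ext = qΔV = (9.00×10⁻⁹ C)(-130 V) = -1.17×10⁻⁶ J.

-1.17×10⁻⁶ J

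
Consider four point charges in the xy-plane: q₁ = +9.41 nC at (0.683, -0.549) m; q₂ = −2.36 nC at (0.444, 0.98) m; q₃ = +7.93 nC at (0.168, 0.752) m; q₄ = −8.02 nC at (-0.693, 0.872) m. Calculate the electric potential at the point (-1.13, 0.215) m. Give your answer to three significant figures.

The total potential is the scalar sum of each charge's contribution, V = Σ kqᵢ/rᵢ.
Distances from the field point to each charge: r₁ = 1.97 m, r₂ = 1.75 m, r₃ = 1.40 m, r₄ = 0.789 m.
V = k[(9.41×10⁻⁹)/(1.97) + (-2.36×10⁻⁹)/(1.75) + (7.93×10⁻⁹)/(1.40) + (-8.02×10⁻⁹)/(0.789)] = -9.75 V.

-9.75 V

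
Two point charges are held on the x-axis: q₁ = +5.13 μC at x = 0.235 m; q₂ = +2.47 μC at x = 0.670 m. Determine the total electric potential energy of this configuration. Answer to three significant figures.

0.262 J

The work to assemble the configuration equals its total potential energy, U = Σ kqᵢqⱼ/rᵢⱼ over all pairs.
Pair separations: r₁₂ = 0.435 m.
U = (0.262) = 0.262 J.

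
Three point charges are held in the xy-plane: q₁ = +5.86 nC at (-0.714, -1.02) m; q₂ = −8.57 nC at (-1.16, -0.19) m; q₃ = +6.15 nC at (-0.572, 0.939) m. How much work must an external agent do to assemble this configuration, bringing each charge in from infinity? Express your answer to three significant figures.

-6.86×10⁻⁷ J

The work to assemble the configuration equals its total potential energy, U = Σ kqᵢqⱼ/rᵢⱼ over all pairs.
Pair separations: r₁₂ = 0.942 m, r₁₃ = 1.96 m, r₂₃ = 1.27 m.
U = (-4.79×10⁻⁷) + (1.65×10⁻⁷) + (-3.72×10⁻⁷) = -6.86×10⁻⁷ J.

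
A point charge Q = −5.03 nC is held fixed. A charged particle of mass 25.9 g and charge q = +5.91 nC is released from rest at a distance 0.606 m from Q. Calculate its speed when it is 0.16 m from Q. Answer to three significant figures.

Only the electrostatic force acts, so mechanical energy is conserved: ½mv² = U₁ − U₂ = kQq(1/r₁ − 1/r₂).
U₁ − U₂ = (8.99×10⁹ N·m²/C²)(-5.03×10⁻⁹ C)(5.91×10⁻⁹ C)(1/0.606 − 1/0.160) = 1.23×10⁻⁶ J.
v = √(2·1.23×10⁻⁶/0.0259) = 9.74×10⁻³ m/s.

9.74×10⁻³ m/s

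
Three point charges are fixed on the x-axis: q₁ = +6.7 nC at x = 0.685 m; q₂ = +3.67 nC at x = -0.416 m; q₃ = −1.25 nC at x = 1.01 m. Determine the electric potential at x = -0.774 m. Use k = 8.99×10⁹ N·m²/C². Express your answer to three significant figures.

The total potential is the scalar sum of each charge's contribution, V = Σ kqᵢ/rᵢ.
Distances from the field point to each charge: r₁ = 1.46 m, r₂ = 0.358 m, r₃ = 1.78 m.
V = k[(6.70×10⁻⁹)/(1.46) + (3.67×10⁻⁹)/(0.358) + (-1.25×10⁻⁹)/(1.78)] = 127 V.

127 V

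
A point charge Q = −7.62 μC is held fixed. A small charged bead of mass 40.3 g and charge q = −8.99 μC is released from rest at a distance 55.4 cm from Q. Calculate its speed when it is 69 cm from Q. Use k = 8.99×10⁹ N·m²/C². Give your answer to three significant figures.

3.30 m/s

Only the electrostatic force acts, so mechanical energy is conserved: ½mv² = U₁ − U₂ = kQq(1/r₁ − 1/r₂).
U₁ − U₂ = (8.99×10⁹ N·m²/C²)(-7.62×10⁻⁶ C)(-8.99×10⁻⁶ C)(1/0.554 − 1/0.690) = 0.219 J.
v = √(2·0.219/0.0403) = 3.30 m/s.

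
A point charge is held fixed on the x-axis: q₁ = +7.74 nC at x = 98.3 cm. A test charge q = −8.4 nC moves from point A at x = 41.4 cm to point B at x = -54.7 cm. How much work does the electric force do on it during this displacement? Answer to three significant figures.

-6.45×10⁻⁷ J

The work done by the electric force is W_field = −ΔU = −q(V_B − V_A) = q(V_A − V_B).
At A: distance to the source charge is 0.569 m; V_A = kq₁/r = 122 V.
At B: distance to the source charge is 1.53 m; V_B = kq₁/r = 45.5 V.
ΔV = V_B − V_A = -76.8 V.
W_field = −qΔV = −(-8.40×10⁻⁹ C)(-76.8 V) = -6.45×10⁻⁷ J.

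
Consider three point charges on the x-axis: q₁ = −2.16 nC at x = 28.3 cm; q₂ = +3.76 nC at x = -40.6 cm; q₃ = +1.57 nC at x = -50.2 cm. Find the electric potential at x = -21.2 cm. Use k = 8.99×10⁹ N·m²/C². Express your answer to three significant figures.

184 V

The total potential is the scalar sum of each charge's contribution, V = Σ kqᵢ/rᵢ.
Distances from the field point to each charge: r₁ = 0.495 m, r₂ = 0.194 m, r₃ = 0.290 m.
V = k[(-2.16×10⁻⁹)/(0.495) + (3.76×10⁻⁹)/(0.194) + (1.57×10⁻⁹)/(0.290)] = 184 V.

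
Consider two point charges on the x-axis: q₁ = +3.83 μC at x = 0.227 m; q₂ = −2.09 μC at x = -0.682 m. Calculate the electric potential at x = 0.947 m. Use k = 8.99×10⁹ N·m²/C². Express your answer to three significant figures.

Electric potential is a scalar, so the contributions from each charge add algebraically: V = Σ kqᵢ/rᵢ.
Distances from the field point to each charge: r₁ = 0.720 m, r₂ = 1.63 m.
V = k[(3.83×10⁻⁶)/(0.720) + (-2.09×10⁻⁶)/(1.63)] = 3.63×10⁴ V.

3.63×10⁴ V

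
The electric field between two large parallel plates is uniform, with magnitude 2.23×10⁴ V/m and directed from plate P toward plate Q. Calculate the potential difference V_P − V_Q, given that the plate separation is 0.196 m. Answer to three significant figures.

In a uniform field, potential decreases in the direction of E: ΔV = −E·d for a displacement d parallel to E.
Going from Q to P is a displacement of 0.196 m opposite to the field, so V_P − V_Q = +Ed = 4370 V.

4370 V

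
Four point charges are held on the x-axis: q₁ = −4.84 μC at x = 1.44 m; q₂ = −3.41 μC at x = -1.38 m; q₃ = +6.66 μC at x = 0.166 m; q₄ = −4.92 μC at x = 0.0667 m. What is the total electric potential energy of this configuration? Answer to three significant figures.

The assembly work is the sum of pairwise potential energies, U = Σ_{i<j} kqᵢqⱼ/rᵢⱼ.
Pair separations: r₁₂ = 2.82 m, r₁₃ = 1.27 m, r₁₄ = 1.37 m, r₂₃ = 1.55 m, r₂₄ = 1.45 m, r₃₄ = 0.0993 m.
Summing all 6 pair terms gives U = -3.01 J.

-3.01 J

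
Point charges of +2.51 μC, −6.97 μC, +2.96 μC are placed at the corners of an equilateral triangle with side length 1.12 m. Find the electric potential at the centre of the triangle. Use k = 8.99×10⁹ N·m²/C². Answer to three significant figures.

-2.09×10⁴ V

Electric potential is a scalar, so the contributions from each charge add algebraically: V = Σ kqᵢ/rᵢ.
The distance from each vertex to the centroid is a/√3 = 0.647 m.
V = k[(2.51×10⁻⁶)/(0.647) + (-6.97×10⁻⁶)/(0.647) + (2.96×10⁻⁶)/(0.647)] = -2.09×10⁴ V.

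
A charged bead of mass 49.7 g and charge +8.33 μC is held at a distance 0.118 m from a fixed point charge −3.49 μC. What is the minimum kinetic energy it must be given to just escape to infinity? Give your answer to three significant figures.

To just escape, total mechanical energy must reach zero at infinity: ½mv²_min + U = 0, so ½mv²_min = −U = |kQq|/r.
|U| = |kQq|/r = (8.99×10⁹ N·m²/C²)(3.49×10⁻⁶)(8.33×10⁻⁶)/(0.118) = 2.21 J.

2.21 J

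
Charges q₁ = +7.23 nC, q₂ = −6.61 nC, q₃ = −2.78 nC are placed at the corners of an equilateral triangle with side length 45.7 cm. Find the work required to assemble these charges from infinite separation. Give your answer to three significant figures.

The assembly work is the sum of pairwise potential energies, U = Σ_{i<j} kqᵢqⱼ/rᵢⱼ.
All three pair separations equal the side length, 0.457 m.
U = (-9.40×10⁻⁷) + (-3.95×10⁻⁷) + (3.61×10⁻⁷) = -9.74×10⁻⁷ J.

-9.74×10⁻⁷ J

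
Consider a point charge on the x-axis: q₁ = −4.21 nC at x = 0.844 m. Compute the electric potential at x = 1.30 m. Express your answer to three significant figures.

-83.0 V

The total potential is the scalar sum of each charge's contribution, V = Σ kqᵢ/rᵢ.
V = k[(-4.21×10⁻⁹)/(0.456)] = -83.0 V.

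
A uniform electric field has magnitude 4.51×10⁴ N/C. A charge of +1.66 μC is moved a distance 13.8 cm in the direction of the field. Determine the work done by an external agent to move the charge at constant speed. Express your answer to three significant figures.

The potential change for a displacement 13.8 cm in the direction of the field is ΔV = −Ed = -6220 V.
W_ext = qΔV = -0.0103 J.

-0.0103 J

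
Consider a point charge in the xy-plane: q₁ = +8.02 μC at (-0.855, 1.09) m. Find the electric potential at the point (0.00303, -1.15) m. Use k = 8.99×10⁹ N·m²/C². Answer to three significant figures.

3.01×10⁴ V

Electric potential is a scalar, so the contributions from each charge add algebraically: V = Σ kqᵢ/rᵢ.
Distances from the field point to each charge: r₁ = 2.40 m.
V = k[(8.02×10⁻⁶)/(2.40)] = 3.01×10⁴ V.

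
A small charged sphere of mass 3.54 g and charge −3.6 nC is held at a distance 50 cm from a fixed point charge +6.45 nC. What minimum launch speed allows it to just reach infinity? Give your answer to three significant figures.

To just escape, total mechanical energy must reach zero at infinity: ½mv²_min + U = 0, so ½mv²_min = −U = |kQq|/r.
|U| = |kQq|/r = (8.99×10⁹ N·m²/C²)(6.45×10⁻⁹)(3.60×10⁻⁹)/(0.500) = 4.17×10⁻⁷ J.
v_min = √(2|U|/m) = √(2·4.17×10⁻⁷/3.54×10⁻³) = 0.0154 m/s.

0.0154 m/s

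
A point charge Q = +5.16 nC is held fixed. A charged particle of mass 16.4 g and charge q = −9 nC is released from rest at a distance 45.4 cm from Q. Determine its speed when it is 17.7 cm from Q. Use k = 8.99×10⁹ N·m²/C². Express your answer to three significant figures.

0.0132 m/s

Only the electrostatic force acts, so mechanical energy is conserved: ½mv² = U₁ − U₂ = kQq(1/r₁ − 1/r₂).
U₁ − U₂ = (8.99×10⁹ N·m²/C²)(5.16×10⁻⁹ C)(-9.00×10⁻⁹ C)(1/0.454 − 1/0.177) = 1.44×10⁻⁶ J.
v = √(2·1.44×10⁻⁶/0.0164) = 0.0132 m/s.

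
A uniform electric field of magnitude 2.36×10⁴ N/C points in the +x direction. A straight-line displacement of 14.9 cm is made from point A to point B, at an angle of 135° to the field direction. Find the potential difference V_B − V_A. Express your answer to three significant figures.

Only the component of displacement along E changes the potential: ΔV = −E·d·cosθ.
ΔV = −(2.36×10⁴ V/m)(0.149 m)cos135° = 2490 V.

2490 V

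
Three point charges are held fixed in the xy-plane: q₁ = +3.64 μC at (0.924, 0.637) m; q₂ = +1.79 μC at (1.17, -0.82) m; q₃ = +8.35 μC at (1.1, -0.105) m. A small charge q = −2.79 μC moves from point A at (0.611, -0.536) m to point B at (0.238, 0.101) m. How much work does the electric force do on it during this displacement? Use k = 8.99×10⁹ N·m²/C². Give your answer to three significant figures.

The work done by the electric force is W_field = −ΔU = −q(V_B − V_A) = q(V_A − V_B).
At A: distances to the source charges are 1.21 m, 0.627 m, 0.652 m; V_A = Σ kqᵢ/rᵢ = 1.68×10⁵ V.
At B: distances to the source charges are 0.871 m, 1.31 m, 0.886 m; V_B = Σ kqᵢ/rᵢ = 1.35×10⁵ V.
ΔV = V_B − V_A = -3.32×10⁴ V.
W_field = −qΔV = −(-2.79×10⁻⁶ C)(-3.32×10⁴ V) = -0.0927 J.

-0.0927 J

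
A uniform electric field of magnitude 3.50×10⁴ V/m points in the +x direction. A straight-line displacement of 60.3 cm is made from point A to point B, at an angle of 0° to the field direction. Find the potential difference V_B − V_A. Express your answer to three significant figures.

Only the component of displacement along E changes the potential: ΔV = −E·d·cosθ.
ΔV = −(3.50×10⁴ V/m)(0.603 m)cos0° = -2.11×10⁴ V.

-2.11×10⁴ V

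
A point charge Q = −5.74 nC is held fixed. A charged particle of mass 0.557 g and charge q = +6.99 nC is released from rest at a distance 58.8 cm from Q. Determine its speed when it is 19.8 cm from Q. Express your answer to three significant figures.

Only the electrostatic force acts, so mechanical energy is conserved: ½mv² = U₁ − U₂ = kQq(1/r₁ − 1/r₂).
U₁ − U₂ = (8.99×10⁹ N·m²/C²)(-5.74×10⁻⁹ C)(6.99×10⁻⁹ C)(1/0.588 − 1/0.198) = 1.21×10⁻⁶ J.
v = √(2·1.21×10⁻⁶/5.57×10⁻⁴) = 0.0659 m/s.

0.0659 m/s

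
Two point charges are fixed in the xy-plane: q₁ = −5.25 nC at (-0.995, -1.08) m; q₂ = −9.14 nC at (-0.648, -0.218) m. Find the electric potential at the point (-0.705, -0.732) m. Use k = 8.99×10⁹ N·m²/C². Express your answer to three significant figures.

-263 V

Electric potential is a scalar, so the contributions from each charge add algebraically: V = Σ kqᵢ/rᵢ.
Distances from the field point to each charge: r₁ = 0.453 m, r₂ = 0.517 m.
V = k[(-5.25×10⁻⁹)/(0.453) + (-9.14×10⁻⁹)/(0.517)] = -263 V.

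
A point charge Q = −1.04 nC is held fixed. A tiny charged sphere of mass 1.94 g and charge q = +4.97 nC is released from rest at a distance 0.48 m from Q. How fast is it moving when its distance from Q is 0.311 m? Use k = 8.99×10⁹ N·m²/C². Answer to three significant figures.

7.36×10⁻³ m/s

Only the electrostatic force acts, so mechanical energy is conserved: ½mv² = U₁ − U₂ = kQq(1/r₁ − 1/r₂).
U₁ − U₂ = (8.99×10⁹ N·m²/C²)(-1.04×10⁻⁹ C)(4.97×10⁻⁹ C)(1/0.480 − 1/0.311) = 5.26×10⁻⁸ J.
v = √(2·5.26×10⁻⁸/1.94×10⁻³) = 7.36×10⁻³ m/s.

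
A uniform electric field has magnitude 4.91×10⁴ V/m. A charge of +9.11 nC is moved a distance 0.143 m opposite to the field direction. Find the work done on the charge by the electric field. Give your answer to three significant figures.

The potential change for a displacement 0.143 m opposite to the field direction is ΔV = +Ed = 7020 V.
W_field = −qΔV = -6.40×10⁻⁵ J.

-6.40×10⁻⁵ J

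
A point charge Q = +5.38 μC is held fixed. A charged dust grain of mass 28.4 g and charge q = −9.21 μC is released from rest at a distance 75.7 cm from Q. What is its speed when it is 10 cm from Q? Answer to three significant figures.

Only the electrostatic force acts, so mechanical energy is conserved: ½mv² = U₁ − U₂ = kQq(1/r₁ − 1/r₂).
U₁ − U₂ = (8.99×10⁹ N·m²/C²)(5.38×10⁻⁶ C)(-9.21×10⁻⁶ C)(1/0.757 − 1/0.100) = 3.87 J.
v = √(2·3.87/0.0284) = 16.5 m/s.

16.5 m/s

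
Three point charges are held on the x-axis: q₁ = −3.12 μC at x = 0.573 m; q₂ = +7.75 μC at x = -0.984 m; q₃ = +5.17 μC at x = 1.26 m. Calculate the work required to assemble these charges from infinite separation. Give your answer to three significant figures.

-0.190 J

The assembly work is the sum of pairwise potential energies, U = Σ_{i<j} kqᵢqⱼ/rᵢⱼ.
Pair separations: r₁₂ = 1.56 m, r₁₃ = 0.687 m, r₂₃ = 2.24 m.
U = (-0.140) + (-0.211) + (0.161) = -0.190 J.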